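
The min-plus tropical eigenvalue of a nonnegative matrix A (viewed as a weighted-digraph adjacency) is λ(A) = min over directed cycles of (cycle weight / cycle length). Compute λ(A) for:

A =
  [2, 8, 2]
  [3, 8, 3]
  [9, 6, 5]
λ(A) = 2

Enumerate directed cycles and compute their means (weight / length). Sample:
  cycle 0 → 0: weight = 2, length = 1, mean = 2/1 ≈ 2.000
  cycle 1 → 1: weight = 8, length = 1, mean = 8/1 ≈ 8.000
  cycle 2 → 2: weight = 5, length = 1, mean = 5/1 ≈ 5.000
  cycle 0 → 1 → 0: weight = 11, length = 2, mean = 11/2 ≈ 5.500
  cycle 0 → 2 → 0: weight = 11, length = 2, mean = 11/2 ≈ 5.500
  cycle 1 → 0 → 1: weight = 11, length = 2, mean = 11/2 ≈ 5.500
Minimum mean = 2.000, attained e.g. along the cycle 0 → 0 with weight 2 and length 1. So λ(A) = 2/1 = 2.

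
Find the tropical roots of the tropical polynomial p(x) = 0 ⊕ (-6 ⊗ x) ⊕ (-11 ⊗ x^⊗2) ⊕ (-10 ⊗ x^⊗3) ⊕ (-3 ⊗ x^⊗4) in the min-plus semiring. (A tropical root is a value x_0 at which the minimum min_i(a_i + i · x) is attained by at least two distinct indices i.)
Roots: {-7, -1, 5, 6}

Each tropical root is a break point of the lower envelope of the lines y = a_i + i · x (there are 5 lines, with slopes 0, 1, ..., 4). Only the lines that attain the minimum somewhere contribute to roots; other lines are dominated. Here the surviving (envelope) indices are i = 4, i = 3, i = 2, i = 1, i = 0.
Intersections between consecutive envelope lines give the roots: for adjacent envelope indices i < j the intersection is x = (a_i − a_j) / (j − i). Reading off the sorted break points: {-7, -1, 5, 6}.
Verification: at each break x_0, at least two indices attain the minimum of min_i(a_i + i · x_0).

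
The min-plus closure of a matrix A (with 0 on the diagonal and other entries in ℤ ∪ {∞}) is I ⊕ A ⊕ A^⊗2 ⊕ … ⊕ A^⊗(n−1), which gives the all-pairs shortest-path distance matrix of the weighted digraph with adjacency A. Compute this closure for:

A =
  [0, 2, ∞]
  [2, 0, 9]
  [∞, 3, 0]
Closure =
  [0, 2, 11]
  [2, 0, 9]
  [5, 3, 0]

This is the Floyd-Warshall all-pairs shortest-path computation. For each intermediate vertex k = 0, 1, …, 2, update dist[i][j] ← min(dist[i][j], dist[i][k] + dist[k][j]). The final matrix gives, for each (i, j), the minimum total weight of any directed path from i to j (possibly empty when i = j).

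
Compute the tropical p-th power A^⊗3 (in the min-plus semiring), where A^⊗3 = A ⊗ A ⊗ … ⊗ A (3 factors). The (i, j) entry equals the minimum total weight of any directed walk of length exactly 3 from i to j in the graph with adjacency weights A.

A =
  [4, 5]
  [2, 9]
A^⊗3 =
  [11, 12]
  [9, 11]

Each entry (A^⊗3)_ij equals the minimum over all length-3 walks i = v_0 → v_1 → … → v_3 = j of Σ_t A[v_t][v_{t+1}]. For example, for (i, j) = (0, 1) we minimise over 4 possible intermediate vertex sequences; the minimum is 12, attained along the walk 0 → 1 → 0 → 1.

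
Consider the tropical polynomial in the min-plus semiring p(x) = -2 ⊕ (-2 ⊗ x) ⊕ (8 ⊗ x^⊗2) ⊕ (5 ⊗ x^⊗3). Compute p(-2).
p(-2) = -4

A tropical monomial a ⊗ x^⊗i evaluates to a + i · x. Evaluating each term at x = -2:
  Term 0 contributes -2 + 0 · -2 = -2
  Term 1 contributes -2 + 1 · -2 = -4
  Term 2 contributes 8 + 2 · -2 = 4
  Term 3 contributes 5 + 3 · -2 = -1
p(-2) = ⊕ of these = min[-2, -4, 4, -1] = -4.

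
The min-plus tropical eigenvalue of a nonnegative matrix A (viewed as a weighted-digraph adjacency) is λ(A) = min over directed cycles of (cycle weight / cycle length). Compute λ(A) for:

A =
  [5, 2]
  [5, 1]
λ(A) = 1

Enumerate directed cycles and compute their means (weight / length). Sample:
  cycle 0 → 0: weight = 5, length = 1, mean = 5/1 ≈ 5.000
  cycle 1 → 1: weight = 1, length = 1, mean = 1/1 ≈ 1.000
  cycle 0 → 1 → 0: weight = 7, length = 2, mean = 7/2 ≈ 3.500
  cycle 1 → 0 → 1: weight = 7, length = 2, mean = 7/2 ≈ 3.500
Minimum mean = 1.000, attained e.g. along the cycle 1 → 1 with weight 1 and length 1. So λ(A) = 1/1 = 1.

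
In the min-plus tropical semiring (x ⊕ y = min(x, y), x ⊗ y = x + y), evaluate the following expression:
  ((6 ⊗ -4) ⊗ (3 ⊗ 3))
((6 ⊗ -4) ⊗ (3 ⊗ 3)) = 8

Expand innermost to outermost. Recall ⊕ takes the minimum of its arguments and ⊗ takes their sum. Working out the expression ((6 ⊗ -4) ⊗ (3 ⊗ 3)) gives 8.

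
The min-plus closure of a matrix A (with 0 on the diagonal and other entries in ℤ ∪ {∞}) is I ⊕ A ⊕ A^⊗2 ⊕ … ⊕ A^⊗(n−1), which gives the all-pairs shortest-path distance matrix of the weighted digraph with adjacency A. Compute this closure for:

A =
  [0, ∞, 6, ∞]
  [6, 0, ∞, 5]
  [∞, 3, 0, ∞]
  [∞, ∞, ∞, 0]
Closure =
  [0, 9, 6, 14]
  [6, 0, 12, 5]
  [9, 3, 0, 8]
  [∞, ∞, ∞, 0]

This is the Floyd-Warshall all-pairs shortest-path computation. For each intermediate vertex k = 0, 1, …, 3, update dist[i][j] ← min(dist[i][j], dist[i][k] + dist[k][j]). The final matrix gives, for each (i, j), the minimum total weight of any directed path from i to j (possibly empty when i = j).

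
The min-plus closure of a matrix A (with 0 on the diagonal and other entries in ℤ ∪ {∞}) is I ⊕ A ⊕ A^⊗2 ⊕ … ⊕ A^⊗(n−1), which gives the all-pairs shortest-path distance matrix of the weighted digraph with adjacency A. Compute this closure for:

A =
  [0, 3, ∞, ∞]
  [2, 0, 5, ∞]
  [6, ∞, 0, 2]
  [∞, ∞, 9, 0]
Closure =
  [0, 3, 8, 10]
  [2, 0, 5, 7]
  [6, 9, 0, 2]
  [15, 18, 9, 0]

This is the Floyd-Warshall all-pairs shortest-path computation. For each intermediate vertex k = 0, 1, …, 3, update dist[i][j] ← min(dist[i][j], dist[i][k] + dist[k][j]). The final matrix gives, for each (i, j), the minimum total weight of any directed path from i to j (possibly empty when i = j).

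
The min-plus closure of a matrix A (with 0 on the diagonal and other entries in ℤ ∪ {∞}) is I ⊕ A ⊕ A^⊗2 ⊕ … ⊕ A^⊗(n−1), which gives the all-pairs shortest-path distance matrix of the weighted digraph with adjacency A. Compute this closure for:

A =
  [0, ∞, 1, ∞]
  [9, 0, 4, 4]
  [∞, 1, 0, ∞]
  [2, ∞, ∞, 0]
Closure =
  [0, 2, 1, 6]
  [6, 0, 4, 4]
  [7, 1, 0, 5]
  [2, 4, 3, 0]

This is the Floyd-Warshall all-pairs shortest-path computation. For each intermediate vertex k = 0, 1, …, 3, update dist[i][j] ← min(dist[i][j], dist[i][k] + dist[k][j]). The final matrix gives, for each (i, j), the minimum total weight of any directed path from i to j (possibly empty when i = j).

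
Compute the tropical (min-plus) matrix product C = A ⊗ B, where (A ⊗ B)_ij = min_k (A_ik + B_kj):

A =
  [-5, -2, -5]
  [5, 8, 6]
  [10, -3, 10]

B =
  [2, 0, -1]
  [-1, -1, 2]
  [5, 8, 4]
A ⊗ B =
  [-3, -5, -6]
  [7, 5, 4]
  [-4, -4, -1]

Apply the min-plus product entry-by-entry:
  C[0][0] = min over k of (A[0][0] + B[0][0] = -5 + 2 = -3, A[0][1] + B[1][0] = -2 + -1 = -3, A[0][2] + B[2][0] = -5 + 5 = 0) = -3 (attained at k = 0)
  C[0][1] = min over k of (A[0][0] + B[0][1] = -5 + 0 = -5, A[0][1] + B[1][1] = -2 + -1 = -3, A[0][2] + B[2][1] = -5 + 8 = 3) = -5 (attained at k = 0)
  C[0][2] = min over k of (A[0][0] + B[0][2] = -5 + -1 = -6, A[0][1] + B[1][2] = -2 + 2 = 0, A[0][2] + B[2][2] = -5 + 4 = -1) = -6 (attained at k = 0)
  C[1][0] = min over k of (A[1][0] + B[0][0] = 5 + 2 = 7, A[1][1] + B[1][0] = 8 + -1 = 7, A[1][2] + B[2][0] = 6 + 5 = 11) = 7 (attained at k = 0)
  C[1][1] = min over k of (A[1][0] + B[0][1] = 5 + 0 = 5, A[1][1] + B[1][1] = 8 + -1 = 7, A[1][2] + B[2][1] = 6 + 8 = 14) = 5 (attained at k = 0)
  C[1][2] = min over k of (A[1][0] + B[0][2] = 5 + -1 = 4, A[1][1] + B[1][2] = 8 + 2 = 10, A[1][2] + B[2][2] = 6 + 4 = 10) = 4 (attained at k = 0)
  C[2][0] = min over k of (A[2][0] + B[0][0] = 10 + 2 = 12, A[2][1] + B[1][0] = -3 + -1 = -4, A[2][2] + B[2][0] = 10 + 5 = 15) = -4 (attained at k = 1)
  C[2][1] = min over k of (A[2][0] + B[0][1] = 10 + 0 = 10, A[2][1] + B[1][1] = -3 + -1 = -4, A[2][2] + B[2][1] = 10 + 8 = 18) = -4 (attained at k = 1)
  C[2][2] = min over k of (A[2][0] + B[0][2] = 10 + -1 = 9, A[2][1] + B[1][2] = -3 + 2 = -1, A[2][2] + B[2][2] = 10 + 4 = 14) = -1 (attained at k = 1)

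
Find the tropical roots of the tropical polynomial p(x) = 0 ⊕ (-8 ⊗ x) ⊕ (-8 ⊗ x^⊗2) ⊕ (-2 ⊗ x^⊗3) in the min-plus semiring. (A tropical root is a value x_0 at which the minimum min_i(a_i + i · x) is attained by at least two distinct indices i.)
Roots: {-6, 0, 8}

Each tropical root is a break point of the lower envelope of the lines y = a_i + i · x (there are 4 lines, with slopes 0, 1, ..., 3). Only the lines that attain the minimum somewhere contribute to roots; other lines are dominated. Here the surviving (envelope) indices are i = 3, i = 2, i = 1, i = 0.
Intersections between consecutive envelope lines give the roots: for adjacent envelope indices i < j the intersection is x = (a_i − a_j) / (j − i). Reading off the sorted break points: {-6, 0, 8}.
Verification: at each break x_0, at least two indices attain the minimum of min_i(a_i + i · x_0).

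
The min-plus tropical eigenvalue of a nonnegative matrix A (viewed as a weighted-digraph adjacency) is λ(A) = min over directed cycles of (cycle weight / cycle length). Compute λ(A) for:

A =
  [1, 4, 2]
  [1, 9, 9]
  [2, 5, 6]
λ(A) = 1

Enumerate directed cycles and compute their means (weight / length). Sample:
  cycle 0 → 0: weight = 1, length = 1, mean = 1/1 ≈ 1.000
  cycle 1 → 1: weight = 9, length = 1, mean = 9/1 ≈ 9.000
  cycle 2 → 2: weight = 6, length = 1, mean = 6/1 ≈ 6.000
  cycle 0 → 1 → 0: weight = 5, length = 2, mean = 5/2 ≈ 2.500
  cycle 0 → 2 → 0: weight = 4, length = 2, mean = 4/2 ≈ 2.000
  cycle 1 → 0 → 1: weight = 5, length = 2, mean = 5/2 ≈ 2.500
Minimum mean = 1.000, attained e.g. along the cycle 0 → 0 with weight 1 and length 1. So λ(A) = 1/1 = 1.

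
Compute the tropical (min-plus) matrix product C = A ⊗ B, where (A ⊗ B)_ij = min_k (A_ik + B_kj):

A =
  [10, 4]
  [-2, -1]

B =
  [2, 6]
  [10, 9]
A ⊗ B =
  [12, 13]
  [0, 4]

Apply the min-plus product entry-by-entry:
  C[0][0] = min over k of (A[0][0] + B[0][0] = 10 + 2 = 12, A[0][1] + B[1][0] = 4 + 10 = 14) = 12 (attained at k = 0)
  C[0][1] = min over k of (A[0][0] + B[0][1] = 10 + 6 = 16, A[0][1] + B[1][1] = 4 + 9 = 13) = 13 (attained at k = 1)
  C[1][0] = min over k of (A[1][0] + B[0][0] = -2 + 2 = 0, A[1][1] + B[1][0] = -1 + 10 = 9) = 0 (attained at k = 0)
  C[1][1] = min over k of (A[1][0] + B[0][1] = -2 + 6 = 4, A[1][1] + B[1][1] = -1 + 9 = 8) = 4 (attained at k = 0)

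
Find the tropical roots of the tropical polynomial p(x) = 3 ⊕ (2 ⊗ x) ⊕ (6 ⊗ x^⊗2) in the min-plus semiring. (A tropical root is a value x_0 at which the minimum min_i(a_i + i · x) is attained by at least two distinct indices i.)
Roots: {-4, 1}

Each tropical root is a break point of the lower envelope of the lines y = a_i + i · x (there are 3 lines, with slopes 0, 1, ..., 2). Only the lines that attain the minimum somewhere contribute to roots; other lines are dominated. Here the surviving (envelope) indices are i = 2, i = 1, i = 0.
Intersections between consecutive envelope lines give the roots: for adjacent envelope indices i < j the intersection is x = (a_i − a_j) / (j − i). Reading off the sorted break points: {-4, 1}.
Verification: at each break x_0, at least two indices attain the minimum of min_i(a_i + i · x_0).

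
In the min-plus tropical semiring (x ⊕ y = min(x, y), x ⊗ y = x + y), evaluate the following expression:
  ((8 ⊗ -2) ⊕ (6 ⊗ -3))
((8 ⊗ -2) ⊕ (6 ⊗ -3)) = 3

Expand innermost to outermost. Recall ⊕ takes the minimum of its arguments and ⊗ takes their sum. Working out the expression ((8 ⊗ -2) ⊕ (6 ⊗ -3)) gives 3.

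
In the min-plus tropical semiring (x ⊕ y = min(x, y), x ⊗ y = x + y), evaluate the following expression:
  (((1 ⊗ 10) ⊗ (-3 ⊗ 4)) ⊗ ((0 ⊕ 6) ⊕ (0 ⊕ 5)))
(((1 ⊗ 10) ⊗ (-3 ⊗ 4)) ⊗ ((0 ⊕ 6) ⊕ (0 ⊕ 5))) = 12

Expand innermost to outermost. Recall ⊕ takes the minimum of its arguments and ⊗ takes their sum. Working out the expression (((1 ⊗ 10) ⊗ (-3 ⊗ 4)) ⊗ ((0 ⊕ 6) ⊕ (0 ⊕ 5))) gives 12.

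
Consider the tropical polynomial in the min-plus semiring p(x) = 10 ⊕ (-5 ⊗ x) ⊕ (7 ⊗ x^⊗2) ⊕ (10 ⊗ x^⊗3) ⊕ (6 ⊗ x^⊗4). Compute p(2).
p(2) = -3

A tropical monomial a ⊗ x^⊗i evaluates to a + i · x. Evaluating each term at x = 2:
  Term 0 contributes 10 + 0 · 2 = 10
  Term 1 contributes -5 + 1 · 2 = -3
  Term 2 contributes 7 + 2 · 2 = 11
  Term 3 contributes 10 + 3 · 2 = 16
  Term 4 contributes 6 + 4 · 2 = 14
p(2) = ⊕ of these = min[10, -3, 11, 16, 14] = -3.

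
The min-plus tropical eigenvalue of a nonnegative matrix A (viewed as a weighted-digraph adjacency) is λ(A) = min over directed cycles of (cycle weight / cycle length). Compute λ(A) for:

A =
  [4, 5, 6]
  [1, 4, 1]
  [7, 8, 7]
λ(A) = 3

Enumerate directed cycles and compute their means (weight / length). Sample:
  cycle 0 → 0: weight = 4, length = 1, mean = 4/1 ≈ 4.000
  cycle 1 → 1: weight = 4, length = 1, mean = 4/1 ≈ 4.000
  cycle 2 → 2: weight = 7, length = 1, mean = 7/1 ≈ 7.000
  cycle 0 → 1 → 0: weight = 6, length = 2, mean = 6/2 ≈ 3.000
  cycle 0 → 2 → 0: weight = 13, length = 2, mean = 13/2 ≈ 6.500
  cycle 1 → 0 → 1: weight = 6, length = 2, mean = 6/2 ≈ 3.000
Minimum mean = 3.000, attained e.g. along the cycle 0 → 1 → 0 with weight 6 and length 2. So λ(A) = 6/2 = 3.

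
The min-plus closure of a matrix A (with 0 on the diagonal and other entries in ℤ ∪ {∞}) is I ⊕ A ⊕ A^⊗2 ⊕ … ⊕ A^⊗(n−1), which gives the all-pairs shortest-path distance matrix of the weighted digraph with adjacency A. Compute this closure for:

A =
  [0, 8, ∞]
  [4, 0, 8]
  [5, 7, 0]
Closure =
  [0, 8, 16]
  [4, 0, 8]
  [5, 7, 0]

This is the Floyd-Warshall all-pairs shortest-path computation. For each intermediate vertex k = 0, 1, …, 2, update dist[i][j] ← min(dist[i][j], dist[i][k] + dist[k][j]). The final matrix gives, for each (i, j), the minimum total weight of any directed path from i to j (possibly empty when i = j).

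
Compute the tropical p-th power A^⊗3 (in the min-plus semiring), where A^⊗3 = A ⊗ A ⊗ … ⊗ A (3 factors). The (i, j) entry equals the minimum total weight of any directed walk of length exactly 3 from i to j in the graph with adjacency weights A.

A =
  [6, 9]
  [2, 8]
A^⊗3 =
  [17, 20]
  [13, 17]

Each entry (A^⊗3)_ij equals the minimum over all length-3 walks i = v_0 → v_1 → … → v_3 = j of Σ_t A[v_t][v_{t+1}]. For example, for (i, j) = (0, 1) we minimise over 4 possible intermediate vertex sequences; the minimum is 20, attained along the walk 0 → 1 → 0 → 1.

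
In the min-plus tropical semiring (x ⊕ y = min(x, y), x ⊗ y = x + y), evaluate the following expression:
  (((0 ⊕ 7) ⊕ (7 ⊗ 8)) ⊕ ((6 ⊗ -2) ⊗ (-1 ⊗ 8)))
(((0 ⊕ 7) ⊕ (7 ⊗ 8)) ⊕ ((6 ⊗ -2) ⊗ (-1 ⊗ 8))) = 0

Expand innermost to outermost. Recall ⊕ takes the minimum of its arguments and ⊗ takes their sum. Working out the expression (((0 ⊕ 7) ⊕ (7 ⊗ 8)) ⊕ ((6 ⊗ -2) ⊗ (-1 ⊗ 8))) gives 0.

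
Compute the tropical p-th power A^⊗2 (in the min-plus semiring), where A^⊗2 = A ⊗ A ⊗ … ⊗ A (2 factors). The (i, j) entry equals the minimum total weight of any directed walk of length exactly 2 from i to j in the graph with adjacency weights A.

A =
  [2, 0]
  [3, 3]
A^⊗2 =
  [3, 2]
  [5, 3]

Each entry (A^⊗2)_ij equals the minimum over all length-2 walks i = v_0 → v_1 → … → v_2 = j of Σ_t A[v_t][v_{t+1}]. For example, for (i, j) = (0, 1) we minimise over 2 possible intermediate vertex sequences; the minimum is 2, attained along the walk 0 → 0 → 1.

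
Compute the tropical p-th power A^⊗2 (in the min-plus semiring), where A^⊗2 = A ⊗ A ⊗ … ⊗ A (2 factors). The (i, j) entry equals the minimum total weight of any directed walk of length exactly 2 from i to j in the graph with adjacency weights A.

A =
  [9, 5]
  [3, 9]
A^⊗2 =
  [8, 14]
  [12, 8]

Each entry (A^⊗2)_ij equals the minimum over all length-2 walks i = v_0 → v_1 → … → v_2 = j of Σ_t A[v_t][v_{t+1}]. For example, for (i, j) = (0, 1) we minimise over 2 possible intermediate vertex sequences; the minimum is 14, attained along the walk 0 → 0 → 1.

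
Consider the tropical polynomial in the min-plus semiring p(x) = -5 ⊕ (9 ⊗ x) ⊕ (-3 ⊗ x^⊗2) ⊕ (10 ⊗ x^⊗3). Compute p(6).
p(6) = -5

A tropical monomial a ⊗ x^⊗i evaluates to a + i · x. Evaluating each term at x = 6:
  Term 0 contributes -5 + 0 · 6 = -5
  Term 1 contributes 9 + 1 · 6 = 15
  Term 2 contributes -3 + 2 · 6 = 9
  Term 3 contributes 10 + 3 · 6 = 28
p(6) = ⊕ of these = min[-5, 15, 9, 28] = -5.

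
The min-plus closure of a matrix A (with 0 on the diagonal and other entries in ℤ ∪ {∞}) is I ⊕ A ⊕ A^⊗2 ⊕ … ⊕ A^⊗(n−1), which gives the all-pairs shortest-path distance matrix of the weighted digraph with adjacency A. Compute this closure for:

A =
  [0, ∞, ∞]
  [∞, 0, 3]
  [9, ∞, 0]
Closure =
  [0, ∞, ∞]
  [12, 0, 3]
  [9, ∞, 0]

This is the Floyd-Warshall all-pairs shortest-path computation. For each intermediate vertex k = 0, 1, …, 2, update dist[i][j] ← min(dist[i][j], dist[i][k] + dist[k][j]). The final matrix gives, for each (i, j), the minimum total weight of any directed path from i to j (possibly empty when i = j).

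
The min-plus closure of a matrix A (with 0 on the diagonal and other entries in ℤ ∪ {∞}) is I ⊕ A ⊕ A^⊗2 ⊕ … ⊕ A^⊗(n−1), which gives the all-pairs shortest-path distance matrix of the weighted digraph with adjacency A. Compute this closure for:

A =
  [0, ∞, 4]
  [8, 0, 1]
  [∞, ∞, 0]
Closure =
  [0, ∞, 4]
  [8, 0, 1]
  [∞, ∞, 0]

This is the Floyd-Warshall all-pairs shortest-path computation. For each intermediate vertex k = 0, 1, …, 2, update dist[i][j] ← min(dist[i][j], dist[i][k] + dist[k][j]). The final matrix gives, for each (i, j), the minimum total weight of any directed path from i to j (possibly empty when i = j).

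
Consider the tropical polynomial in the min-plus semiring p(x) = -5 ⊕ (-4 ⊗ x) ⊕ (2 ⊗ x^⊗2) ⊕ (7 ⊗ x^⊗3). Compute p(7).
p(7) = -5

A tropical monomial a ⊗ x^⊗i evaluates to a + i · x. Evaluating each term at x = 7:
  Term 0 contributes -5 + 0 · 7 = -5
  Term 1 contributes -4 + 1 · 7 = 3
  Term 2 contributes 2 + 2 · 7 = 16
  Term 3 contributes 7 + 3 · 7 = 28
p(7) = ⊕ of these = min[-5, 3, 16, 28] = -5.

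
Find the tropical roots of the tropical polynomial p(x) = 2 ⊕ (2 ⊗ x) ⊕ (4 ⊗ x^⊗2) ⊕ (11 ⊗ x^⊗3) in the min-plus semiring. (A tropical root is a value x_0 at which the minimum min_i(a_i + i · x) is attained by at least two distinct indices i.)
Roots: {-7, -2, 0}

Each tropical root is a break point of the lower envelope of the lines y = a_i + i · x (there are 4 lines, with slopes 0, 1, ..., 3). Only the lines that attain the minimum somewhere contribute to roots; other lines are dominated. Here the surviving (envelope) indices are i = 3, i = 2, i = 1, i = 0.
Intersections between consecutive envelope lines give the roots: for adjacent envelope indices i < j the intersection is x = (a_i − a_j) / (j − i). Reading off the sorted break points: {-7, -2, 0}.
Verification: at each break x_0, at least two indices attain the minimum of min_i(a_i + i · x_0).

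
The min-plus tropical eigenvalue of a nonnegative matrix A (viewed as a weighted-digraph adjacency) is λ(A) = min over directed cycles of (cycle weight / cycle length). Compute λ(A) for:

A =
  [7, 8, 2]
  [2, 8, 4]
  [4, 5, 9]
λ(A) = 3

Enumerate directed cycles and compute their means (weight / length). Sample:
  cycle 0 → 0: weight = 7, length = 1, mean = 7/1 ≈ 7.000
  cycle 1 → 1: weight = 8, length = 1, mean = 8/1 ≈ 8.000
  cycle 2 → 2: weight = 9, length = 1, mean = 9/1 ≈ 9.000
  cycle 0 → 1 → 0: weight = 10, length = 2, mean = 10/2 ≈ 5.000
  cycle 0 → 2 → 0: weight = 6, length = 2, mean = 6/2 ≈ 3.000
  cycle 1 → 0 → 1: weight = 10, length = 2, mean = 10/2 ≈ 5.000
Minimum mean = 3.000, attained e.g. along the cycle 0 → 2 → 0 with weight 6 and length 2. So λ(A) = 6/2 = 3.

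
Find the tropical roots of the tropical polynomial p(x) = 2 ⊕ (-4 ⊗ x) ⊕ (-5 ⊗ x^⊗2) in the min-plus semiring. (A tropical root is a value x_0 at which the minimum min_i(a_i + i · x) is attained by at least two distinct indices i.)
Roots: {1, 6}

Each tropical root is a break point of the lower envelope of the lines y = a_i + i · x (there are 3 lines, with slopes 0, 1, ..., 2). Only the lines that attain the minimum somewhere contribute to roots; other lines are dominated. Here the surviving (envelope) indices are i = 2, i = 1, i = 0.
Intersections between consecutive envelope lines give the roots: for adjacent envelope indices i < j the intersection is x = (a_i − a_j) / (j − i). Reading off the sorted break points: {1, 6}.
Verification: at each break x_0, at least two indices attain the minimum of min_i(a_i + i · x_0).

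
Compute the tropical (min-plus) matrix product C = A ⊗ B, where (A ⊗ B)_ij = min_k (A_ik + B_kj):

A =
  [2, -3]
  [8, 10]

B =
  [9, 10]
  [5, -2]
A ⊗ B =
  [2, -5]
  [15, 8]

Apply the min-plus product entry-by-entry:
  C[0][0] = min over k of (A[0][0] + B[0][0] = 2 + 9 = 11, A[0][1] + B[1][0] = -3 + 5 = 2) = 2 (attained at k = 1)
  C[0][1] = min over k of (A[0][0] + B[0][1] = 2 + 10 = 12, A[0][1] + B[1][1] = -3 + -2 = -5) = -5 (attained at k = 1)
  C[1][0] = min over k of (A[1][0] + B[0][0] = 8 + 9 = 17, A[1][1] + B[1][0] = 10 + 5 = 15) = 15 (attained at k = 1)
  C[1][1] = min over k of (A[1][0] + B[0][1] = 8 + 10 = 18, A[1][1] + B[1][1] = 10 + -2 = 8) = 8 (attained at k = 1)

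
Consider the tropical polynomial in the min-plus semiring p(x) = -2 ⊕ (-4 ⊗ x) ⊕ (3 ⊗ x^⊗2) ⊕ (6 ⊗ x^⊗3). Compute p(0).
p(0) = -4

A tropical monomial a ⊗ x^⊗i evaluates to a + i · x. Evaluating each term at x = 0:
  Term 0 contributes -2 + 0 · 0 = -2
  Term 1 contributes -4 + 1 · 0 = -4
  Term 2 contributes 3 + 2 · 0 = 3
  Term 3 contributes 6 + 3 · 0 = 6
p(0) = ⊕ of these = min[-2, -4, 3, 6] = -4.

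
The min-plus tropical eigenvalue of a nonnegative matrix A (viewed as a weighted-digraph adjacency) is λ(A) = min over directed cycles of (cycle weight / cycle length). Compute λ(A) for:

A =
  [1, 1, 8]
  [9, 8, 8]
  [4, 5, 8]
λ(A) = 1

Enumerate directed cycles and compute their means (weight / length). Sample:
  cycle 0 → 0: weight = 1, length = 1, mean = 1/1 ≈ 1.000
  cycle 1 → 1: weight = 8, length = 1, mean = 8/1 ≈ 8.000
  cycle 2 → 2: weight = 8, length = 1, mean = 8/1 ≈ 8.000
  cycle 0 → 1 → 0: weight = 10, length = 2, mean = 10/2 ≈ 5.000
  cycle 0 → 2 → 0: weight = 12, length = 2, mean = 12/2 ≈ 6.000
  cycle 1 → 0 → 1: weight = 10, length = 2, mean = 10/2 ≈ 5.000
Minimum mean = 1.000, attained e.g. along the cycle 0 → 0 with weight 1 and length 1. So λ(A) = 1/1 = 1.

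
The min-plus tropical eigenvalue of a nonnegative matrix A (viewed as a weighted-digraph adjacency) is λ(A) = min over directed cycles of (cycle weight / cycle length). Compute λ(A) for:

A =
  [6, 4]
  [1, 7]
λ(A) = 5/2

Enumerate directed cycles and compute their means (weight / length). Sample:
  cycle 0 → 0: weight = 6, length = 1, mean = 6/1 ≈ 6.000
  cycle 1 → 1: weight = 7, length = 1, mean = 7/1 ≈ 7.000
  cycle 0 → 1 → 0: weight = 5, length = 2, mean = 5/2 ≈ 2.500
  cycle 1 → 0 → 1: weight = 5, length = 2, mean = 5/2 ≈ 2.500
Minimum mean = 2.500, attained e.g. along the cycle 0 → 1 → 0 with weight 5 and length 2. So λ(A) = 5/2 = 5/2.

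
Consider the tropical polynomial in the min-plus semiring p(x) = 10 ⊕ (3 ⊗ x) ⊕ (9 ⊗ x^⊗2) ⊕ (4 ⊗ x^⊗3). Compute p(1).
p(1) = 4

A tropical monomial a ⊗ x^⊗i evaluates to a + i · x. Evaluating each term at x = 1:
  Term 0 contributes 10 + 0 · 1 = 10
  Term 1 contributes 3 + 1 · 1 = 4
  Term 2 contributes 9 + 2 · 1 = 11
  Term 3 contributes 4 + 3 · 1 = 7
p(1) = ⊕ of these = min[10, 4, 11, 7] = 4.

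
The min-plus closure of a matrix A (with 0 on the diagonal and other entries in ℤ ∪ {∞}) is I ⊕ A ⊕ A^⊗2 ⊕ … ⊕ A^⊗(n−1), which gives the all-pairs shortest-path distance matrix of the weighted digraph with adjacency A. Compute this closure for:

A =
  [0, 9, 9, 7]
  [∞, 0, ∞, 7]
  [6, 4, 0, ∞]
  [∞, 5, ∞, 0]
Closure =
  [0, 9, 9, 7]
  [∞, 0, ∞, 7]
  [6, 4, 0, 11]
  [∞, 5, ∞, 0]

This is the Floyd-Warshall all-pairs shortest-path computation. For each intermediate vertex k = 0, 1, …, 3, update dist[i][j] ← min(dist[i][j], dist[i][k] + dist[k][j]). The final matrix gives, for each (i, j), the minimum total weight of any directed path from i to j (possibly empty when i = j).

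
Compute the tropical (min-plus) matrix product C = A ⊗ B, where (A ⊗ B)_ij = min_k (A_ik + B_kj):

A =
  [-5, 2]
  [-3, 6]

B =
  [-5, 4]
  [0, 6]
A ⊗ B =
  [-10, -1]
  [-8, 1]

Apply the min-plus product entry-by-entry:
  C[0][0] = min over k of (A[0][0] + B[0][0] = -5 + -5 = -10, A[0][1] + B[1][0] = 2 + 0 = 2) = -10 (attained at k = 0)
  C[0][1] = min over k of (A[0][0] + B[0][1] = -5 + 4 = -1, A[0][1] + B[1][1] = 2 + 6 = 8) = -1 (attained at k = 0)
  C[1][0] = min over k of (A[1][0] + B[0][0] = -3 + -5 = -8, A[1][1] + B[1][0] = 6 + 0 = 6) = -8 (attained at k = 0)
  C[1][1] = min over k of (A[1][0] + B[0][1] = -3 + 4 = 1, A[1][1] + B[1][1] = 6 + 6 = 12) = 1 (attained at k = 0)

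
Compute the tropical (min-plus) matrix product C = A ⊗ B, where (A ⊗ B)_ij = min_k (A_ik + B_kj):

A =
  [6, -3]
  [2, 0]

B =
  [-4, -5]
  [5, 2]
A ⊗ B =
  [2, -1]
  [-2, -3]

Apply the min-plus product entry-by-entry:
  C[0][0] = min over k of (A[0][0] + B[0][0] = 6 + -4 = 2, A[0][1] + B[1][0] = -3 + 5 = 2) = 2 (attained at k = 0)
  C[0][1] = min over k of (A[0][0] + B[0][1] = 6 + -5 = 1, A[0][1] + B[1][1] = -3 + 2 = -1) = -1 (attained at k = 1)
  C[1][0] = min over k of (A[1][0] + B[0][0] = 2 + -4 = -2, A[1][1] + B[1][0] = 0 + 5 = 5) = -2 (attained at k = 0)
  C[1][1] = min over k of (A[1][0] + B[0][1] = 2 + -5 = -3, A[1][1] + B[1][1] = 0 + 2 = 2) = -3 (attained at k = 0)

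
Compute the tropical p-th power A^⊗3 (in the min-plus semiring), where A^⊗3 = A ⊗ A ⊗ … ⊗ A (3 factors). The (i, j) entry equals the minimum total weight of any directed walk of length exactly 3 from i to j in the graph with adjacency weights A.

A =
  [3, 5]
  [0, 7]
A^⊗3 =
  [8, 10]
  [5, 8]

Each entry (A^⊗3)_ij equals the minimum over all length-3 walks i = v_0 → v_1 → … → v_3 = j of Σ_t A[v_t][v_{t+1}]. For example, for (i, j) = (0, 1) we minimise over 4 possible intermediate vertex sequences; the minimum is 10, attained along the walk 0 → 1 → 0 → 1.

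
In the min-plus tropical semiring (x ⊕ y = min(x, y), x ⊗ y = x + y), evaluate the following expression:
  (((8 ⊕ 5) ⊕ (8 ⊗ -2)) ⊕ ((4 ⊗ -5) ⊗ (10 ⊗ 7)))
(((8 ⊕ 5) ⊕ (8 ⊗ -2)) ⊕ ((4 ⊗ -5) ⊗ (10 ⊗ 7))) = 5

Expand innermost to outermost. Recall ⊕ takes the minimum of its arguments and ⊗ takes their sum. Working out the expression (((8 ⊕ 5) ⊕ (8 ⊗ -2)) ⊕ ((4 ⊗ -5) ⊗ (10 ⊗ 7))) gives 5.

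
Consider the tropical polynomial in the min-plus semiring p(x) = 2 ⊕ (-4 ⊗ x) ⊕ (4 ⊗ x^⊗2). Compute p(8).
p(8) = 2

A tropical monomial a ⊗ x^⊗i evaluates to a + i · x. Evaluating each term at x = 8:
  Term 0 contributes 2 + 0 · 8 = 2
  Term 1 contributes -4 + 1 · 8 = 4
  Term 2 contributes 4 + 2 · 8 = 20
p(8) = ⊕ of these = min[2, 4, 20] = 2.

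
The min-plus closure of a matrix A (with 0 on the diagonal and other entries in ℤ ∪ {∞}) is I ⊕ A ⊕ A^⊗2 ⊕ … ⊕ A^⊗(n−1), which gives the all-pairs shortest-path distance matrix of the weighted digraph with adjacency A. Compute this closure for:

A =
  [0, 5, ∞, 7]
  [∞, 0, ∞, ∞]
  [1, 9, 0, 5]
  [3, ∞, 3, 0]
Closure =
  [0, 5, 10, 7]
  [∞, 0, ∞, ∞]
  [1, 6, 0, 5]
  [3, 8, 3, 0]

This is the Floyd-Warshall all-pairs shortest-path computation. For each intermediate vertex k = 0, 1, …, 3, update dist[i][j] ← min(dist[i][j], dist[i][k] + dist[k][j]). The final matrix gives, for each (i, j), the minimum total weight of any directed path from i to j (possibly empty when i = j).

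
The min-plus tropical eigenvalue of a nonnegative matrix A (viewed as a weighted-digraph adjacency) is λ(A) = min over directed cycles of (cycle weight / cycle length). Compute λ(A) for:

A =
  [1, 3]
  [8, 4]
λ(A) = 1

Enumerate directed cycles and compute their means (weight / length). Sample:
  cycle 0 → 0: weight = 1, length = 1, mean = 1/1 ≈ 1.000
  cycle 1 → 1: weight = 4, length = 1, mean = 4/1 ≈ 4.000
  cycle 0 → 1 → 0: weight = 11, length = 2, mean = 11/2 ≈ 5.500
  cycle 1 → 0 → 1: weight = 11, length = 2, mean = 11/2 ≈ 5.500
Minimum mean = 1.000, attained e.g. along the cycle 0 → 0 with weight 1 and length 1. So λ(A) = 1/1 = 1.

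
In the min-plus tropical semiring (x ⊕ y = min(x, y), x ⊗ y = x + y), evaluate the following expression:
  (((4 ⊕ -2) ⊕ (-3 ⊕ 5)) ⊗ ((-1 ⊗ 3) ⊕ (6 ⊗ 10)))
(((4 ⊕ -2) ⊕ (-3 ⊕ 5)) ⊗ ((-1 ⊗ 3) ⊕ (6 ⊗ 10))) = -1

Expand innermost to outermost. Recall ⊕ takes the minimum of its arguments and ⊗ takes their sum. Working out the expression (((4 ⊕ -2) ⊕ (-3 ⊕ 5)) ⊗ ((-1 ⊗ 3) ⊕ (6 ⊗ 10))) gives -1.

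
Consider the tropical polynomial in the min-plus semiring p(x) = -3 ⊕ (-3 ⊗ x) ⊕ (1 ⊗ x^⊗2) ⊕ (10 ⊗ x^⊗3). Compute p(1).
p(1) = -3

A tropical monomial a ⊗ x^⊗i evaluates to a + i · x. Evaluating each term at x = 1:
  Term 0 contributes -3 + 0 · 1 = -3
  Term 1 contributes -3 + 1 · 1 = -2
  Term 2 contributes 1 + 2 · 1 = 3
  Term 3 contributes 10 + 3 · 1 = 13
p(1) = ⊕ of these = min[-3, -2, 3, 13] = -3.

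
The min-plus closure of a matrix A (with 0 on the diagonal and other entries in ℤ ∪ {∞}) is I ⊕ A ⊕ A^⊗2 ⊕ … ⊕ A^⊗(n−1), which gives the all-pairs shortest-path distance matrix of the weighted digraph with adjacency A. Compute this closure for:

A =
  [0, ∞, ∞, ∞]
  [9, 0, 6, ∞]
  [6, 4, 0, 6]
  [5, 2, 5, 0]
Closure =
  [0, ∞, ∞, ∞]
  [9, 0, 6, 12]
  [6, 4, 0, 6]
  [5, 2, 5, 0]

This is the Floyd-Warshall all-pairs shortest-path computation. For each intermediate vertex k = 0, 1, …, 3, update dist[i][j] ← min(dist[i][j], dist[i][k] + dist[k][j]). The final matrix gives, for each (i, j), the minimum total weight of any directed path from i to j (possibly empty when i = j).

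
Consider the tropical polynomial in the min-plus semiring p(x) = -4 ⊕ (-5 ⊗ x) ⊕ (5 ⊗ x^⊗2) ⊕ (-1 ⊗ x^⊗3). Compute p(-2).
p(-2) = -7

A tropical monomial a ⊗ x^⊗i evaluates to a + i · x. Evaluating each term at x = -2:
  Term 0 contributes -4 + 0 · -2 = -4
  Term 1 contributes -5 + 1 · -2 = -7
  Term 2 contributes 5 + 2 · -2 = 1
  Term 3 contributes -1 + 3 · -2 = -7
p(-2) = ⊕ of these = min[-4, -7, 1, -7] = -7.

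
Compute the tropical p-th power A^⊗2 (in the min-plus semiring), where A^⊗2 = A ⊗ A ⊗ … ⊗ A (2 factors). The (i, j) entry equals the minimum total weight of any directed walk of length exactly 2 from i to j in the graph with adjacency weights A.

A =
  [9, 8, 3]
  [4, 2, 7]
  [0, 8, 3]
A^⊗2 =
  [3, 10, 6]
  [6, 4, 7]
  [3, 8, 3]

Each entry (A^⊗2)_ij equals the minimum over all length-2 walks i = v_0 → v_1 → … → v_2 = j of Σ_t A[v_t][v_{t+1}]. For example, for (i, j) = (0, 2) we minimise over 3 possible intermediate vertex sequences; the minimum is 6, attained along the walk 0 → 2 → 2.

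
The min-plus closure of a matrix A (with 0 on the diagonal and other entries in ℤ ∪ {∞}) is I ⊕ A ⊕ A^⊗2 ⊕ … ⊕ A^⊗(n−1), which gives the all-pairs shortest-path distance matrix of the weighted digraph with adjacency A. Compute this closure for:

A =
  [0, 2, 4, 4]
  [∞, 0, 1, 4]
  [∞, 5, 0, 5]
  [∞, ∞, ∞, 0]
Closure =
  [0, 2, 3, 4]
  [∞, 0, 1, 4]
  [∞, 5, 0, 5]
  [∞, ∞, ∞, 0]

This is the Floyd-Warshall all-pairs shortest-path computation. For each intermediate vertex k = 0, 1, …, 3, update dist[i][j] ← min(dist[i][j], dist[i][k] + dist[k][j]). The final matrix gives, for each (i, j), the minimum total weight of any directed path from i to j (possibly empty when i = j).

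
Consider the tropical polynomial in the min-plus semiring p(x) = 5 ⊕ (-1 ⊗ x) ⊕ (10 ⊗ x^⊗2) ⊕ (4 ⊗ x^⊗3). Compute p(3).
p(3) = 2

A tropical monomial a ⊗ x^⊗i evaluates to a + i · x. Evaluating each term at x = 3:
  Term 0 contributes 5 + 0 · 3 = 5
  Term 1 contributes -1 + 1 · 3 = 2
  Term 2 contributes 10 + 2 · 3 = 16
  Term 3 contributes 4 + 3 · 3 = 13
p(3) = ⊕ of these = min[5, 2, 16, 13] = 2.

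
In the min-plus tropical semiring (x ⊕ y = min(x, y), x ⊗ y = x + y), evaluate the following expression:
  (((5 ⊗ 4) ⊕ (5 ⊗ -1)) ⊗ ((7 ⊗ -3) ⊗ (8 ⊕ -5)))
(((5 ⊗ 4) ⊕ (5 ⊗ -1)) ⊗ ((7 ⊗ -3) ⊗ (8 ⊕ -5))) = 3

Expand innermost to outermost. Recall ⊕ takes the minimum of its arguments and ⊗ takes their sum. Working out the expression (((5 ⊗ 4) ⊕ (5 ⊗ -1)) ⊗ ((7 ⊗ -3) ⊗ (8 ⊕ -5))) gives 3.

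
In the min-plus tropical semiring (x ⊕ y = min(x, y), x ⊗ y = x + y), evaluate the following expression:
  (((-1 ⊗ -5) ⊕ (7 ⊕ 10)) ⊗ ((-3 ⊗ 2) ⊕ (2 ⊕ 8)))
(((-1 ⊗ -5) ⊕ (7 ⊕ 10)) ⊗ ((-3 ⊗ 2) ⊕ (2 ⊕ 8))) = -7

Expand innermost to outermost. Recall ⊕ takes the minimum of its arguments and ⊗ takes their sum. Working out the expression (((-1 ⊗ -5) ⊕ (7 ⊕ 10)) ⊗ ((-3 ⊗ 2) ⊕ (2 ⊕ 8))) gives -7.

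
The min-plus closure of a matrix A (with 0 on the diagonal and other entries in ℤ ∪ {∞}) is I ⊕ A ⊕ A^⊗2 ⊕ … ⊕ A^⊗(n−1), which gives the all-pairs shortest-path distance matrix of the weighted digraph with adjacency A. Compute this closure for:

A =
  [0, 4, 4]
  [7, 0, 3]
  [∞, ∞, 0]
Closure =
  [0, 4, 4]
  [7, 0, 3]
  [∞, ∞, 0]

This is the Floyd-Warshall all-pairs shortest-path computation. For each intermediate vertex k = 0, 1, …, 2, update dist[i][j] ← min(dist[i][j], dist[i][k] + dist[k][j]). The final matrix gives, for each (i, j), the minimum total weight of any directed path from i to j (possibly empty when i = j).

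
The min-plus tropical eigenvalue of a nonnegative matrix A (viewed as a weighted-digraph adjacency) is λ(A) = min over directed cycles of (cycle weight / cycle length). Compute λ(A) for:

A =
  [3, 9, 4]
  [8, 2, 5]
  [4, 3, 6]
λ(A) = 2

Enumerate directed cycles and compute their means (weight / length). Sample:
  cycle 0 → 0: weight = 3, length = 1, mean = 3/1 ≈ 3.000
  cycle 1 → 1: weight = 2, length = 1, mean = 2/1 ≈ 2.000
  cycle 2 → 2: weight = 6, length = 1, mean = 6/1 ≈ 6.000
  cycle 0 → 1 → 0: weight = 17, length = 2, mean = 17/2 ≈ 8.500
  cycle 0 → 2 → 0: weight = 8, length = 2, mean = 8/2 ≈ 4.000
  cycle 1 → 0 → 1: weight = 17, length = 2, mean = 17/2 ≈ 8.500
Minimum mean = 2.000, attained e.g. along the cycle 1 → 1 with weight 2 and length 1. So λ(A) = 2/1 = 2.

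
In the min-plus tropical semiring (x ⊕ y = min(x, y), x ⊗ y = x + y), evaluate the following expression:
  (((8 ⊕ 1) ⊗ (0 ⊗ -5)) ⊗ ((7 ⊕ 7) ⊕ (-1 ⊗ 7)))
(((8 ⊕ 1) ⊗ (0 ⊗ -5)) ⊗ ((7 ⊕ 7) ⊕ (-1 ⊗ 7))) = 2

Expand innermost to outermost. Recall ⊕ takes the minimum of its arguments and ⊗ takes their sum. Working out the expression (((8 ⊕ 1) ⊗ (0 ⊗ -5)) ⊗ ((7 ⊕ 7) ⊕ (-1 ⊗ 7))) gives 2.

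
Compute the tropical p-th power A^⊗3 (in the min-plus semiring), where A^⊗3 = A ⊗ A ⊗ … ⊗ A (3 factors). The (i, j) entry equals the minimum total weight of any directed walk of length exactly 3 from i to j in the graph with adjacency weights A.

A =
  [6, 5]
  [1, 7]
A^⊗3 =
  [12, 11]
  [7, 12]

Each entry (A^⊗3)_ij equals the minimum over all length-3 walks i = v_0 → v_1 → … → v_3 = j of Σ_t A[v_t][v_{t+1}]. For example, for (i, j) = (0, 1) we minimise over 4 possible intermediate vertex sequences; the minimum is 11, attained along the walk 0 → 1 → 0 → 1.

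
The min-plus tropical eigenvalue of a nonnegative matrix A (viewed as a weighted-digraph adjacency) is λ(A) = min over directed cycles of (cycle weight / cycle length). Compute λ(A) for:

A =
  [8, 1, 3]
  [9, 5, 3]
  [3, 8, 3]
λ(A) = 7/3

Enumerate directed cycles and compute their means (weight / length). Sample:
  cycle 0 → 0: weight = 8, length = 1, mean = 8/1 ≈ 8.000
  cycle 1 → 1: weight = 5, length = 1, mean = 5/1 ≈ 5.000
  cycle 2 → 2: weight = 3, length = 1, mean = 3/1 ≈ 3.000
  cycle 0 → 1 → 0: weight = 10, length = 2, mean = 10/2 ≈ 5.000
  cycle 0 → 2 → 0: weight = 6, length = 2, mean = 6/2 ≈ 3.000
  cycle 1 → 0 → 1: weight = 10, length = 2, mean = 10/2 ≈ 5.000
Minimum mean = 2.333, attained e.g. along the cycle 0 → 1 → 2 → 0 with weight 7 and length 3. So λ(A) = 7/3 = 7/3.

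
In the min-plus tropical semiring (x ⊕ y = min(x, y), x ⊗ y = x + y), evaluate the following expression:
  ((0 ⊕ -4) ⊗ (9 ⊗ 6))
((0 ⊕ -4) ⊗ (9 ⊗ 6)) = 11

Expand innermost to outermost. Recall ⊕ takes the minimum of its arguments and ⊗ takes their sum. Working out the expression ((0 ⊕ -4) ⊗ (9 ⊗ 6)) gives 11.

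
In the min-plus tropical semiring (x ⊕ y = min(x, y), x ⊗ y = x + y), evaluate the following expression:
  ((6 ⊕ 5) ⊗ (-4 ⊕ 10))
((6 ⊕ 5) ⊗ (-4 ⊕ 10)) = 1

Expand innermost to outermost. Recall ⊕ takes the minimum of its arguments and ⊗ takes their sum. Working out the expression ((6 ⊕ 5) ⊗ (-4 ⊕ 10)) gives 1.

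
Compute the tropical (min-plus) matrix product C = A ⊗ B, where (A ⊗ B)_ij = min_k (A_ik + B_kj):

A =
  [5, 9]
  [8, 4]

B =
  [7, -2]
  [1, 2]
A ⊗ B =
  [10, 3]
  [5, 6]

Apply the min-plus product entry-by-entry:
  C[0][0] = min over k of (A[0][0] + B[0][0] = 5 + 7 = 12, A[0][1] + B[1][0] = 9 + 1 = 10) = 10 (attained at k = 1)
  C[0][1] = min over k of (A[0][0] + B[0][1] = 5 + -2 = 3, A[0][1] + B[1][1] = 9 + 2 = 11) = 3 (attained at k = 0)
  C[1][0] = min over k of (A[1][0] + B[0][0] = 8 + 7 = 15, A[1][1] + B[1][0] = 4 + 1 = 5) = 5 (attained at k = 1)
  C[1][1] = min over k of (A[1][0] + B[0][1] = 8 + -2 = 6, A[1][1] + B[1][1] = 4 + 2 = 6) = 6 (attained at k = 0)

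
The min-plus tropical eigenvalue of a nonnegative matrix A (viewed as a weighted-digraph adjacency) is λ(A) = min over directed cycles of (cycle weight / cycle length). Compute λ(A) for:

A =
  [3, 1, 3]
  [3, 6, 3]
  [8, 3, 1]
λ(A) = 1

Enumerate directed cycles and compute their means (weight / length). Sample:
  cycle 0 → 0: weight = 3, length = 1, mean = 3/1 ≈ 3.000
  cycle 1 → 1: weight = 6, length = 1, mean = 6/1 ≈ 6.000
  cycle 2 → 2: weight = 1, length = 1, mean = 1/1 ≈ 1.000
  cycle 0 → 1 → 0: weight = 4, length = 2, mean = 4/2 ≈ 2.000
  cycle 0 → 2 → 0: weight = 11, length = 2, mean = 11/2 ≈ 5.500
  cycle 1 → 0 → 1: weight = 4, length = 2, mean = 4/2 ≈ 2.000
Minimum mean = 1.000, attained e.g. along the cycle 2 → 2 with weight 1 and length 1. So λ(A) = 1/1 = 1.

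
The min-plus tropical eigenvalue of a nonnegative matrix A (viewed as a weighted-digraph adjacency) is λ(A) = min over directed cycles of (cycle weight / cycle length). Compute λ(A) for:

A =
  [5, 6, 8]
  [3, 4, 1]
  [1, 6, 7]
λ(A) = 8/3

Enumerate directed cycles and compute their means (weight / length). Sample:
  cycle 0 → 0: weight = 5, length = 1, mean = 5/1 ≈ 5.000
  cycle 1 → 1: weight = 4, length = 1, mean = 4/1 ≈ 4.000
  cycle 2 → 2: weight = 7, length = 1, mean = 7/1 ≈ 7.000
  cycle 0 → 1 → 0: weight = 9, length = 2, mean = 9/2 ≈ 4.500
  cycle 0 → 2 → 0: weight = 9, length = 2, mean = 9/2 ≈ 4.500
  cycle 1 → 0 → 1: weight = 9, length = 2, mean = 9/2 ≈ 4.500
Minimum mean = 2.667, attained e.g. along the cycle 0 → 1 → 2 → 0 with weight 8 and length 3. So λ(A) = 8/3 = 8/3.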